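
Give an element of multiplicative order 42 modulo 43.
3 has order 42 mod 43 since 3^{42} ≡ 1 mod 43 and no smaller power works.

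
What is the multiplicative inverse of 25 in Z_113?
Since 113 is prime, by Fermat 25^(-1) ≡ 25^{111} ≡ 104 mod 113. Verify: 25 × 104 = 2600 ≡ 1 mod 113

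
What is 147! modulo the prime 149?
(148)! = (147)! × (148) ≡ -1 mod 149. So (147)! ≡ -1 × (148)^(-1) ≡ (-1)×(-1) = 1 mod 149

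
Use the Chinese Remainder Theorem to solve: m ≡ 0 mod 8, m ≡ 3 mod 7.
M = 8 × 7 = 56. M₁ = 7, y₁ ≡ 7 mod 8. M₂ = 8, y₂ ≡ 1 mod 7. m = 0×7×7 + 3×8×1 ≡ 24 mod 56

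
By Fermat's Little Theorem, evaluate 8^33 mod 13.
By Fermat: 8^{12} ≡ 1 (mod 13). 33 = 2×12 + 9. So 8^{33} ≡ 8^{9} ≡ 8 (mod 13)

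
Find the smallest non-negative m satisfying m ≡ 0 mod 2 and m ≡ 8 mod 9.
M = 2 × 9 = 18. M₁ = 9, y₁ ≡ 1 mod 2. M₂ = 2, y₂ ≡ 5 mod 9. m = 0×9×1 + 8×2×5 ≡ 8 mod 18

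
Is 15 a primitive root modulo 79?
15^{26} ≡ 1 mod 79 and 26 < 78, so ord_79(15) = 26 ≠ 78 and 15 is not a primitive root.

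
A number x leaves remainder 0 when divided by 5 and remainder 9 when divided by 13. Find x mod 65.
M = 5 × 13 = 65. M₁ = 13, y₁ ≡ 2 mod 5. M₂ = 5, y₂ ≡ 8 mod 13. x = 0×13×2 + 9×5×8 ≡ 35 mod 65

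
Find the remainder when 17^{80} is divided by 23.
By Fermat: 17^{22} ≡ 1 mod 23. 80 = 3×22 + 14. So 17^{80} ≡ 17^{14} ≡ 9 mod 23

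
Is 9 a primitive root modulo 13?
9^{3} ≡ 1 mod 13 and 3 < 12, so ord_13(9) = 3 ≠ 12 and 9 is not a primitive root.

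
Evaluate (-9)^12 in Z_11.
Using Fermat: (-9)^{10} ≡ 1 (mod 11). 12 ≡ 2 (mod 10). So (-9)^{12} ≡ (-9)^{2} ≡ 4 (mod 11)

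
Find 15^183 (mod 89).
Using Fermat: 15^{88} ≡ 1 (mod 89). 183 ≡ 7 (mod 88). So 15^{183} ≡ 15^{7} ≡ 23 (mod 89)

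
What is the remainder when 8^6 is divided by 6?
By repeated squaring (mod 6): 8^{1}≡2, 8^{2}≡4, 8^{4}≡4. Then 8^{6} = 8^{4+2} ≡ 4 × 4 ≡ 4 (mod 6)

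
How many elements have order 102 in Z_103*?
There are φ(103-1) = φ(102) = 32 primitive roots modulo 103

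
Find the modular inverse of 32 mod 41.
Since 41 is prime, by Fermat 32^(-1) ≡ 32^{39} ≡ 9 mod 41. Verify: 32 × 9 = 288 ≡ 1 mod 41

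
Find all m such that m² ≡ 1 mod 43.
The square roots of 1 mod 43 are 1 and 42. Verify: 1² = 1 ≡ 1 mod 43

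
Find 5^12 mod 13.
Using Fermat: 5^{12} ≡ 1 mod 13. 12 ≡ 0 mod 12. So 5^{12} ≡ 5^{0} ≡ 1 mod 13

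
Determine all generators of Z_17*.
There are φ(16) = 8 primitive roots mod 17: {3, 5, 6, 7, 10, 11, 12, 14}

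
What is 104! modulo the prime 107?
(106)! = (104)! × (105) × (106) ≡ -1 mod 107. So (104)! ≡ -1 × [(106)(105)]^(-1) ≡ 53 mod 107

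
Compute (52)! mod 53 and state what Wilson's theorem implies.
(52)! mod 53 = 52. Since this equals -1 (mod 53), Wilson confirms 53 is prime.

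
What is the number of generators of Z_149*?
Number of primitive roots mod 149 = φ(p-1) = φ(148) = 72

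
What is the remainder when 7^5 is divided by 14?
By repeated squaring mod 14: 7^{1}≡7, 7^{2}≡7, 7^{4}≡7. Then 7^{5} = 7^{4+1} ≡ 7 × 7 ≡ 7 mod 14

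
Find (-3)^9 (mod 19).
By repeated squaring (mod 19): (-3)^{1}≡16, (-3)^{2}≡9, (-3)^{4}≡5, (-3)^{8}≡6. Then (-3)^{9} = (-3)^{8+1} ≡ 6 × 16 ≡ 1 (mod 19)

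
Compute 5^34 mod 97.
By repeated squaring (mod 97): 5^{1}≡5, 5^{2}≡25, 5^{4}≡43, 5^{8}≡6, 5^{16}≡36, 5^{32}≡35. Then 5^{34} = 5^{32+2} ≡ 35 × 25 ≡ 2 (mod 97)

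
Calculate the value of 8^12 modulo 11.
Using Fermat: 8^{10} ≡ 1 (mod 11). 12 ≡ 2 (mod 10). So 8^{12} ≡ 8^{2} ≡ 9 (mod 11)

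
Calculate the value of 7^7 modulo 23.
By repeated squaring (mod 23): 7^{1}≡7, 7^{2}≡3, 7^{4}≡9. Then 7^{7} = 7^{4+2+1} ≡ 9 × 3 × 7 ≡ 5 (mod 23)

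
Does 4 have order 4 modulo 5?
4^{2} ≡ 1 (mod 5) and 2 < 4, so ord_5(4) = 2 ≠ 4 and 4 is not a primitive root.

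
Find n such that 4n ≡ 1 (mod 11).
Since 11 is prime, by Fermat 4^(-1) ≡ 4^{9} ≡ 3 (mod 11). Verify: 4 × 3 = 12 ≡ 1 (mod 11)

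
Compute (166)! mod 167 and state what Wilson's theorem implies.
(166)! mod 167 = 166. Since this equals -1 (mod 167), Wilson confirms 167 is prime.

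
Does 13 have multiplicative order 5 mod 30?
Powers of 13 mod 30: 13^1≡13, 13^2≡19, 13^3≡7, 13^4≡1. Already 13^4≡1, so the order is 4 < 5. No, the actual order is 4.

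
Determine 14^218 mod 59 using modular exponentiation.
Using Fermat: 14^{58} ≡ 1 (mod 59). 218 ≡ 44 (mod 58). So 14^{218} ≡ 14^{44} ≡ 35 (mod 59)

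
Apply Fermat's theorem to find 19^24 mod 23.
By Fermat: 19^{22} ≡ 1 mod 23. So 19^{24} = 19^{22} · 19^{2} ≡ 19^{2} ≡ 16 mod 23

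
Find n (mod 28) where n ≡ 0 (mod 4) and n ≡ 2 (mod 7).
M = 4 × 7 = 28. M₁ = 7, y₁ ≡ 3 (mod 4). M₂ = 4, y₂ ≡ 2 (mod 7). n = 0×7×3 + 2×4×2 ≡ 16 (mod 28)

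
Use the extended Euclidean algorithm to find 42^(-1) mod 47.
Extended GCD: 42(-19) + 47(17) = 1. So 42^(-1) ≡ -19 ≡ 28 mod 47. Verify: 42 × 28 = 1176 ≡ 1 mod 47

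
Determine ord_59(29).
Powers of 29 mod 59: 29^1≡29, 29^2≡15, 29^3≡22, 29^4≡48, 29^5≡35, 29^6≡12, 29^7≡53, 29^8≡3, 29^9≡28, 29^10≡45, 29^11≡7, 29^12≡26, 29^13≡46, 29^14≡36, 29^15≡41, 29^16≡9, 29^17≡25, 29^18≡17, 29^19≡21, 29^20≡19, 29^21≡20, 29^22≡49, 29^23≡5, 29^24≡27, 29^25≡16, 29^26≡51, 29^27≡4, 29^28≡57, 29^29≡1. So the order of 29 is 29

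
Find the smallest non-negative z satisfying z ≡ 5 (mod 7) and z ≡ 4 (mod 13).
M = 7 × 13 = 91. M₁ = 13, y₁ ≡ 6 (mod 7). M₂ = 7, y₂ ≡ 2 (mod 13). z = 5×13×6 + 4×7×2 ≡ 82 (mod 91)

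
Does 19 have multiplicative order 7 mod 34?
Powers of 19 mod 34: 19^1≡19, 19^2≡21, 19^3≡25, 19^4≡33, 19^5≡15, 19^6≡13, 19^7≡9, 19^8≡1. 19^7≡9≢1, so ord ≠ 7. No, the actual order is 8.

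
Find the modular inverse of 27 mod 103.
Since 103 is prime, by Fermat 27^(-1) ≡ 27^{101} ≡ 42 mod 103. Verify: 27 × 42 = 1134 ≡ 1 mod 103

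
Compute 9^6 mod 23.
By repeated squaring (mod 23): 9^{1}≡9, 9^{2}≡12, 9^{4}≡6. Then 9^{6} = 9^{4+2} ≡ 6 × 12 ≡ 3 (mod 23)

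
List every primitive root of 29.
There are φ(28) = 12 primitive roots mod 29: {2, 3, 8, 10, 11, 14, 15, 18, 19, 21, 26, 27}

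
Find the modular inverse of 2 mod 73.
Since 73 is prime, by Fermat 2^(-1) ≡ 2^{71} ≡ 37 (mod 73). Verify: 2 × 37 = 74 ≡ 1 (mod 73)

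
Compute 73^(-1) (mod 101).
Since 101 is prime, by Fermat 73^(-1) ≡ 73^{99} ≡ 18 (mod 101). Verify: 73 × 18 = 1314 ≡ 1 (mod 101)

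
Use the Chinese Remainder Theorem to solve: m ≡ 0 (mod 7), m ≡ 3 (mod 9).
M = 7 × 9 = 63. M₁ = 9, y₁ ≡ 4 (mod 7). M₂ = 7, y₂ ≡ 4 (mod 9). m = 0×9×4 + 3×7×4 ≡ 21 (mod 63)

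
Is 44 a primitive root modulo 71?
ord_71(44) divides 70. For each prime q|70: 44^{35}≡70, 44^{14}≡57, 44^{10}≡45, none ≡ 1. So 44 has order 70 and is a primitive root mod 71.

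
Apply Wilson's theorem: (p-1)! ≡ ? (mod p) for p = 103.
By Wilson's theorem, (102)! ≡ -1 ≡ 102 (mod 103)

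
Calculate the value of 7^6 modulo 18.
By repeated squaring mod 18: 7^{1}≡7, 7^{2}≡13, 7^{4}≡7. Then 7^{6} = 7^{4+2} ≡ 7 × 13 ≡ 1 mod 18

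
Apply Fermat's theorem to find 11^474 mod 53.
By Fermat: 11^{52} ≡ 1 mod 53. 474 ≡ 6 mod 52. So 11^{474} ≡ 11^{6} ≡ 36 mod 53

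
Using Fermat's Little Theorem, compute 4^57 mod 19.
By Fermat: 4^{18} ≡ 1 mod 19. 57 = 3×18 + 3. So 4^{57} ≡ 4^{3} ≡ 7 mod 19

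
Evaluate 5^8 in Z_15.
By repeated squaring mod 15: 5^{1}≡5, 5^{2}≡10, 5^{4}≡10, 5^{8}≡10. So 5^{8} ≡ 10 mod 15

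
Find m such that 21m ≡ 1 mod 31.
Since 31 is prime, by Fermat 21^(-1) ≡ 21^{29} ≡ 3 mod 31. Verify: 21 × 3 = 63 ≡ 1 mod 31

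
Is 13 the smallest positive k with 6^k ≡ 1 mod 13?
Powers of 6 mod 13: 6^1≡6, 6^2≡10, 6^3≡8, 6^4≡9, 6^5≡2, 6^6≡12, 6^7≡7, 6^8≡3, 6^9≡5, 6^10≡4, 6^11≡11, 6^12≡1. Already 6^12≡1, so the order is 12 < 13. No, the actual order is 12.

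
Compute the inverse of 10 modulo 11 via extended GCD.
Extended GCD: 10(-1) + 11(1) = 1. So 10^(-1) ≡ -1 ≡ 10 (mod 11). Verify: 10 × 10 = 100 ≡ 1 (mod 11)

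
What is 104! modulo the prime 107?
(106)! = (104)! × (105) × (106) ≡ -1 mod 107. So (104)! ≡ -1 × [(106)(105)]^(-1) ≡ 53 mod 107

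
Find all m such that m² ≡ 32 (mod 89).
The square roots of 32 mod 89 are 78 and 11. Verify: 78² = 6084 ≡ 32 (mod 89)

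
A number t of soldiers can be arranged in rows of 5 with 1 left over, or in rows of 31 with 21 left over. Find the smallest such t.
M = 5 × 31 = 155. M₁ = 31, y₁ ≡ 1 mod 5. M₂ = 5, y₂ ≡ 25 mod 31. t = 1×31×1 + 21×5×25 ≡ 21 mod 155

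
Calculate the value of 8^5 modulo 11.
By repeated squaring (mod 11): 8^{1}≡8, 8^{2}≡9, 8^{4}≡4. Then 8^{5} = 8^{4+1} ≡ 4 × 8 ≡ 10 (mod 11)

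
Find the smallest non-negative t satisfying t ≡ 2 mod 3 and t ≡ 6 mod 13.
M = 3 × 13 = 39. M₁ = 13, y₁ ≡ 1 mod 3. M₂ = 3, y₂ ≡ 9 mod 13. t = 2×13×1 + 6×3×9 ≡ 32 mod 39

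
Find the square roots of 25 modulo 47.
The square roots of 25 mod 47 are 42 and 5. Verify: 42² = 1764 ≡ 25 (mod 47)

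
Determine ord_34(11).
Powers of 11 mod 34: 11^1≡11, 11^2≡19, 11^3≡5, 11^4≡21, 11^5≡27, 11^6≡25, 11^7≡3, 11^8≡33, 11^9≡23, 11^10≡15, 11^11≡29, 11^12≡13, 11^13≡7, 11^14≡9, 11^15≡31, 11^16≡1. Order = 16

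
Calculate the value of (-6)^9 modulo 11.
By repeated squaring (mod 11): (-6)^{1}≡5, (-6)^{2}≡3, (-6)^{4}≡9, (-6)^{8}≡4. Then (-6)^{9} = (-6)^{8+1} ≡ 4 × 5 ≡ 9 (mod 11)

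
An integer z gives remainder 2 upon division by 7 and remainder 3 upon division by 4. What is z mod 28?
M = 7 × 4 = 28. M₁ = 4, y₁ ≡ 2 mod 7. M₂ = 7, y₂ ≡ 3 mod 4. z = 2×4×2 + 3×7×3 ≡ 23 mod 28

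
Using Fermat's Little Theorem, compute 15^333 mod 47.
By Fermat: 15^{46} ≡ 1 mod 47. 333 ≡ 11 mod 46. So 15^{333} ≡ 15^{11} ≡ 5 mod 47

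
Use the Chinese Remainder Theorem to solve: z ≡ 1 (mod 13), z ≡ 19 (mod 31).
M = 13 × 31 = 403. M₁ = 31, y₁ ≡ 8 (mod 13). M₂ = 13, y₂ ≡ 12 (mod 31). z = 1×31×8 + 19×13×12 ≡ 391 (mod 403)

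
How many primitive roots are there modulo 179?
There are φ(179-1) = φ(178) = 88 primitive roots modulo 179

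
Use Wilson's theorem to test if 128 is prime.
(127)! mod 128 = 0. Since 0 ≢ -1 (mod 128), 128 is not prime.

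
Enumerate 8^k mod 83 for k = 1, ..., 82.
8^1, 8^2, ..., 8^{82} mod 83: [8, 64, 14, 29, 66, 30, 74, 11, 5, 40, 71, 70, 62, 81, 67, 38, 55, 25, 34, 23, 18, 61, 73, 3, 24, 26, 42, 4, 32, 7, 56, 33, 15, 37, 47, 44, 20, 77, 35, 31, 82, 75, 19, 69, 54, 17, 53, 9, 72, 78, 43, 12, 13, 21, 2, 16, 45, 28, 58, 49, 60, 65, 22, 10, 80, 59, 57, 41, 79, 51, 76, 27, 50, 68, 46, 36, 39, 63, 6, 48, 52, 1]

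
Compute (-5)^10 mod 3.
Using Fermat: (-5)^{2} ≡ 1 mod 3. 10 ≡ 0 mod 2. So (-5)^{10} ≡ (-5)^{0} ≡ 1 mod 3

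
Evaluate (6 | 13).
(6/13) = 6^{6} mod 13 = -1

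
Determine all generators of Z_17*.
There are φ(16) = 8 primitive roots mod 17: {3, 5, 6, 7, 10, 11, 12, 14}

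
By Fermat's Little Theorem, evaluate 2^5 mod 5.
By Fermat: 2^{4} ≡ 1 mod 5. So 2^{5} = 2^{4} · 2^{1} ≡ 2^{1} ≡ 2 mod 5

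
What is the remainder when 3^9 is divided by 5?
Using Fermat: 3^{4} ≡ 1 (mod 5). 9 ≡ 1 (mod 4). So 3^{9} ≡ 3^{1} ≡ 3 (mod 5)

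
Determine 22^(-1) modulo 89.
Since 89 is prime, by Fermat 22^(-1) ≡ 22^{87} ≡ 85 (mod 89). Verify: 22 × 85 = 1870 ≡ 1 (mod 89)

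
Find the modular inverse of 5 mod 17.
Since 17 is prime, by Fermat 5^(-1) ≡ 5^{15} ≡ 7 (mod 17). Verify: 5 × 7 = 35 ≡ 1 (mod 17)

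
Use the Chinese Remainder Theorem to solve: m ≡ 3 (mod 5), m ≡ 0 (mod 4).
M = 5 × 4 = 20. M₁ = 4, y₁ ≡ 4 (mod 5). M₂ = 5, y₂ ≡ 1 (mod 4). m = 3×4×4 + 0×5×1 ≡ 8 (mod 20)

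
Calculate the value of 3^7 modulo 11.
By repeated squaring (mod 11): 3^{1}≡3, 3^{2}≡9, 3^{4}≡4. Then 3^{7} = 3^{4+2+1} ≡ 4 × 9 × 3 ≡ 9 (mod 11)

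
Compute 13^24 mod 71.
By repeated squaring (mod 71): 13^{1}≡13, 13^{2}≡27, 13^{4}≡19, 13^{8}≡6, 13^{16}≡36. Then 13^{24} = 13^{16+8} ≡ 36 × 6 ≡ 3 (mod 71)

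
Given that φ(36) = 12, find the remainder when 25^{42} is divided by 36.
By Euler: 25^{12} ≡ 1 (mod 36) since gcd(25, 36) = 1. 42 = 3×12 + 6. So 25^{42} ≡ 25^{6} ≡ 1 (mod 36)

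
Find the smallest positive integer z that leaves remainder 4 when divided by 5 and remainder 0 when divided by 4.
M = 5 × 4 = 20. M₁ = 4, y₁ ≡ 4 (mod 5). M₂ = 5, y₂ ≡ 1 (mod 4). z = 4×4×4 + 0×5×1 ≡ 4 (mod 20)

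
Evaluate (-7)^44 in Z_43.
Using Fermat: (-7)^{42} ≡ 1 (mod 43). 44 ≡ 2 (mod 42). So (-7)^{44} ≡ (-7)^{2} ≡ 6 (mod 43)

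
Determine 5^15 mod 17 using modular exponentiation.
By repeated squaring mod 17: 5^{1}≡5, 5^{2}≡8, 5^{4}≡13, 5^{8}≡16. Then 5^{15} = 5^{8+4+2+1} ≡ 16 × 13 × 8 × 5 ≡ 7 mod 17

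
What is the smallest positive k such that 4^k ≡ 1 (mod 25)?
Powers of 4 mod 25: 4^1≡4, 4^2≡16, 4^3≡14, 4^4≡6, 4^5≡24, 4^6≡21, 4^7≡9, 4^8≡11, 4^9≡19, 4^10≡1. Order = 10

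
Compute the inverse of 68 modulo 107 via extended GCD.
Extended GCD: 68(-11) + 107(7) = 1. So 68^(-1) ≡ -11 ≡ 96 mod 107. Verify: 68 × 96 = 6528 ≡ 1 mod 107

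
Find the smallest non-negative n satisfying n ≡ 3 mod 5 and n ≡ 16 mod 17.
M = 5 × 17 = 85. M₁ = 17, y₁ ≡ 3 mod 5. M₂ = 5, y₂ ≡ 7 mod 17. n = 3×17×3 + 16×5×7 ≡ 33 mod 85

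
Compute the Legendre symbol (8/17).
(8/17) = 8^{8} mod 17 = 1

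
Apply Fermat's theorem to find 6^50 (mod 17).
By Fermat: 6^{16} ≡ 1 (mod 17). 50 = 3×16 + 2. So 6^{50} ≡ 6^{2} ≡ 2 (mod 17)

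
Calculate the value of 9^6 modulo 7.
Using Fermat: 9^{6} ≡ 1 mod 7. 6 ≡ 0 mod 6. So 9^{6} ≡ 9^{0} ≡ 1 mod 7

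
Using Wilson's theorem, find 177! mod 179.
(178)! = (177)! × (178) ≡ -1 (mod 179). So (177)! ≡ -1 × (178)^(-1) ≡ (-1)×(-1) = 1 (mod 179)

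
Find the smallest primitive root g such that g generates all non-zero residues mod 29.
g = 2. Powers: [2, 4, 8, 16, 3, 6, 12, 24, 19, 9, ...] generates all 28 non-zero residues.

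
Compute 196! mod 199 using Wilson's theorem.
(198)! = (196)! × (197) × (198) ≡ -1 mod 199. So (196)! ≡ -1 × [(198)(197)]^(-1) ≡ 99 mod 199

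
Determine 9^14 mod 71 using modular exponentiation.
By repeated squaring mod 71: 9^{1}≡9, 9^{2}≡10, 9^{4}≡29, 9^{8}≡60. Then 9^{14} = 9^{8+4+2} ≡ 60 × 29 × 10 ≡ 5 mod 71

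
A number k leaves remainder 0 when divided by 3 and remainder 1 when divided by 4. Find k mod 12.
M = 3 × 4 = 12. M₁ = 4, y₁ ≡ 1 mod 3. M₂ = 3, y₂ ≡ 3 mod 4. k = 0×4×1 + 1×3×3 ≡ 9 mod 12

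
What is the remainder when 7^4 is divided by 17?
7^{4} = 2401 ≡ 4 (mod 17)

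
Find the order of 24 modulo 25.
Powers of 24 mod 25: 24^1≡24, 24^2≡1. ord_25(24) = 2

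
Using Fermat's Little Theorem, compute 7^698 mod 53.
By Fermat: 7^{52} ≡ 1 mod 53. 698 ≡ 22 mod 52. So 7^{698} ≡ 7^{22} ≡ 10 mod 53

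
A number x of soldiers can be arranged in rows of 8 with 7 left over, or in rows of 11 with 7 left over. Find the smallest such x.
M = 8 × 11 = 88. M₁ = 11, y₁ ≡ 3 mod 8. M₂ = 8, y₂ ≡ 7 mod 11. x = 7×11×3 + 7×8×7 ≡ 7 mod 88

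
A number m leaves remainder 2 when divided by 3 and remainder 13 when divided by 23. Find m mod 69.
M = 3 × 23 = 69. M₁ = 23, y₁ ≡ 2 mod 3. M₂ = 3, y₂ ≡ 8 mod 23. m = 2×23×2 + 13×3×8 ≡ 59 mod 69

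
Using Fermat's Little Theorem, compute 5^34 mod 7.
By Fermat: 5^{6} ≡ 1 (mod 7). 34 = 5×6 + 4. So 5^{34} ≡ 5^{4} ≡ 2 (mod 7)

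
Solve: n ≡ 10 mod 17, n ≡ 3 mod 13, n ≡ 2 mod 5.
M = 17 × 13 × 5 = 1105. M₁ = 65, y₁ ≡ 11 mod 17. M₂ = 85, y₂ ≡ 2 mod 13. M₃ = 221, y₃ ≡ 1 mod 5. n = 10×65×11 + 3×85×2 + 2×221×1 ≡ 367 mod 1105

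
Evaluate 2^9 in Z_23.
By repeated squaring mod 23: 2^{1}≡2, 2^{2}≡4, 2^{4}≡16, 2^{8}≡3. Then 2^{9} = 2^{8+1} ≡ 3 × 2 ≡ 6 mod 23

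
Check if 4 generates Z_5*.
4^{2} ≡ 1 (mod 5) and 2 < 4, so ord_5(4) = 2 ≠ 4 and 4 is not a primitive root.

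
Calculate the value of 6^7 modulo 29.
By repeated squaring mod 29: 6^{1}≡6, 6^{2}≡7, 6^{4}≡20. Then 6^{7} = 6^{4+2+1} ≡ 20 × 7 × 6 ≡ 28 mod 29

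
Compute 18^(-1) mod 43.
Since 43 is prime, by Fermat 18^(-1) ≡ 18^{41} ≡ 12 mod 43. Verify: 18 × 12 = 216 ≡ 1 mod 43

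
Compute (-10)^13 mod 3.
Using Fermat: (-10)^{2} ≡ 1 (mod 3). 13 ≡ 1 (mod 2). So (-10)^{13} ≡ (-10)^{1} ≡ 2 (mod 3)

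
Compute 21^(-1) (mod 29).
Since 29 is prime, by Fermat 21^(-1) ≡ 21^{27} ≡ 18 (mod 29). Verify: 21 × 18 = 378 ≡ 1 (mod 29)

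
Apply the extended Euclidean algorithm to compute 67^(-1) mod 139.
Extended GCD: 67(-56) + 139(27) = 1. So 67^(-1) ≡ -56 ≡ 83 (mod 139). Verify: 67 × 83 = 5561 ≡ 1 (mod 139)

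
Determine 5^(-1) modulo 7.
Since 7 is prime, by Fermat 5^(-1) ≡ 5^{5} ≡ 3 mod 7. Verify: 5 × 3 = 15 ≡ 1 mod 7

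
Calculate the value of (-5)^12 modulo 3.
Using Fermat: (-5)^{2} ≡ 1 (mod 3). 12 ≡ 0 (mod 2). So (-5)^{12} ≡ (-5)^{0} ≡ 1 (mod 3)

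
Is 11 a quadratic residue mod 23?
By Euler's criterion: 11^{11} ≡ 22 (mod 23). Since this equals -1 (≡ 22), 11 is not a QR.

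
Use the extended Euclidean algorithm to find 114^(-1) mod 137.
Extended GCD: 114(-6) + 137(5) = 1. So 114^(-1) ≡ -6 ≡ 131 mod 137. Verify: 114 × 131 = 14934 ≡ 1 mod 137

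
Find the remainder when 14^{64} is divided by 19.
By Fermat: 14^{18} ≡ 1 (mod 19). 64 = 3×18 + 10. So 14^{64} ≡ 14^{10} ≡ 5 (mod 19)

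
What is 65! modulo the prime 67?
(66)! = (65)! × (66) ≡ -1 mod 67. So (65)! ≡ -1 × (66)^(-1) ≡ (-1)×(-1) = 1 mod 67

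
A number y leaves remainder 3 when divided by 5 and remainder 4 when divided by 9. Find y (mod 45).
M = 5 × 9 = 45. M₁ = 9, y₁ ≡ 4 (mod 5). M₂ = 5, y₂ ≡ 2 (mod 9). y = 3×9×4 + 4×5×2 ≡ 13 (mod 45)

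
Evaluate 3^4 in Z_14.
3^{4} = 81 ≡ 11 mod 14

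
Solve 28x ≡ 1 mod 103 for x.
Since 103 is prime, by Fermat 28^(-1) ≡ 28^{101} ≡ 92 mod 103. Verify: 28 × 92 = 2576 ≡ 1 mod 103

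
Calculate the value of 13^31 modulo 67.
By repeated squaring (mod 67): 13^{1}≡13, 13^{2}≡35, 13^{4}≡19, 13^{8}≡26, 13^{16}≡6. Then 13^{31} = 13^{16+8+4+2+1} ≡ 6 × 26 × 19 × 35 × 13 ≡ 44 (mod 67)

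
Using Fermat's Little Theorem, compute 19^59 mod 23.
By Fermat: 19^{22} ≡ 1 (mod 23). 59 = 2×22 + 15. So 19^{59} ≡ 19^{15} ≡ 20 (mod 23)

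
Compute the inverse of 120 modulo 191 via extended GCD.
Extended GCD: 120(78) + 191(-49) = 1. So 120^(-1) ≡ 78 mod 191. Verify: 120 × 78 = 9360 ≡ 1 mod 191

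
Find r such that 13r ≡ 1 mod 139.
Since 139 is prime, by Fermat 13^(-1) ≡ 13^{137} ≡ 107 mod 139. Verify: 13 × 107 = 1391 ≡ 1 mod 139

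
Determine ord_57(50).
Powers of 50 mod 57: 50^1≡50, 50^2≡49, 50^3≡56, 50^4≡7, 50^5≡8, 50^6≡1. Order = 6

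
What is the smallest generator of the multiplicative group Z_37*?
g = 2. For each prime q|36: 2^{18}≡36, 2^{12}≡26, none ≡ 1, so ord_37(2) = 36 and 2 is a primitive root.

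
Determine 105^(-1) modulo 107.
Since 107 is prime, by Fermat 105^(-1) ≡ 105^{105} ≡ 53 mod 107. Verify: 105 × 53 = 5565 ≡ 1 mod 107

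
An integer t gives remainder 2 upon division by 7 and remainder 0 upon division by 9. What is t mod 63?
M = 7 × 9 = 63. M₁ = 9, y₁ ≡ 4 mod 7. M₂ = 7, y₂ ≡ 4 mod 9. t = 2×9×4 + 0×7×4 ≡ 9 mod 63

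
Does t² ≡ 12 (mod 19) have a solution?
By Euler's criterion: 12^{9} ≡ 18 (mod 19). Since this equals -1 (≡ 18), 12 is not a QR.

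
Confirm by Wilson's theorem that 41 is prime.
(40)! mod 41 = 40. Since this equals -1 mod 41, Wilson confirms 41 is prime.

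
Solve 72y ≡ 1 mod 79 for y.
Since 79 is prime, by Fermat 72^(-1) ≡ 72^{77} ≡ 45 mod 79. Verify: 72 × 45 = 3240 ≡ 1 mod 79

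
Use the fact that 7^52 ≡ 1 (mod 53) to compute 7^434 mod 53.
By Fermat: 7^{52} ≡ 1 (mod 53). 434 ≡ 18 (mod 52). So 7^{434} ≡ 7^{18} ≡ 47 (mod 53)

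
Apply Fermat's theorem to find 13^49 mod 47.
By Fermat: 13^{46} ≡ 1 mod 47. So 13^{49} = 13^{46} · 13^{3} ≡ 13^{3} ≡ 35 mod 47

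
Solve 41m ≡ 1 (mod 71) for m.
Since 71 is prime, by Fermat 41^(-1) ≡ 41^{69} ≡ 26 (mod 71). Verify: 41 × 26 = 1066 ≡ 1 (mod 71)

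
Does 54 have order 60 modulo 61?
ord_61(54) divides 60. For each prime q|60: 54^{30}≡60, 54^{20}≡47, 54^{12}≡34, none ≡ 1. So 54 has order 60 and is a primitive root mod 61.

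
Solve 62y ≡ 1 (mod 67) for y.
Since 67 is prime, by Fermat 62^(-1) ≡ 62^{65} ≡ 40 (mod 67). Verify: 62 × 40 = 2480 ≡ 1 (mod 67)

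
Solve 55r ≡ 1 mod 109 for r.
Since 109 is prime, by Fermat 55^(-1) ≡ 55^{107} ≡ 2 mod 109. Verify: 55 × 2 = 110 ≡ 1 mod 109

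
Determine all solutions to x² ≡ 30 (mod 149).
The square roots of 30 mod 149 are 46 and 103. Verify: 46² = 2116 ≡ 30 (mod 149)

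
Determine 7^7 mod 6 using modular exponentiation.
By repeated squaring (mod 6): 7^{1}≡1, 7^{2}≡1, 7^{4}≡1. Then 7^{7} = 7^{4+2+1} ≡ 1 × 1 × 1 ≡ 1 (mod 6)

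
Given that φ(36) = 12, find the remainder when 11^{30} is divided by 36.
By Euler: 11^{12} ≡ 1 mod 36 since gcd(11, 36) = 1. 30 = 2×12 + 6. So 11^{30} ≡ 11^{6} ≡ 1 mod 36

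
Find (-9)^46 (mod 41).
Using Fermat: (-9)^{40} ≡ 1 (mod 41). 46 ≡ 6 (mod 40). So (-9)^{46} ≡ (-9)^{6} ≡ 40 (mod 41)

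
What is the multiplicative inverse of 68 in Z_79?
Since 79 is prime, by Fermat 68^(-1) ≡ 68^{77} ≡ 43 (mod 79). Verify: 68 × 43 = 2924 ≡ 1 (mod 79)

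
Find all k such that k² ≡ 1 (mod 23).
The square roots of 1 mod 23 are 1 and 22. Verify: 1² = 1 ≡ 1 (mod 23)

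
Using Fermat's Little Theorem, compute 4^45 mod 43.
By Fermat: 4^{42} ≡ 1 (mod 43). So 4^{45} = 4^{42} · 4^{3} ≡ 4^{3} ≡ 21 (mod 43)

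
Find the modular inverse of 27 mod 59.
Since 59 is prime, by Fermat 27^(-1) ≡ 27^{57} ≡ 35 mod 59. Verify: 27 × 35 = 945 ≡ 1 mod 59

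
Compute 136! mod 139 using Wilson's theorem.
(138)! = (136)! × (137) × (138) ≡ -1 mod 139. So (136)! ≡ -1 × [(138)(137)]^(-1) ≡ 69 mod 139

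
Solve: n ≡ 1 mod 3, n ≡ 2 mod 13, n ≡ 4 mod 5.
M = 3 × 13 × 5 = 195. M₁ = 65, y₁ ≡ 2 mod 3. M₂ = 15, y₂ ≡ 7 mod 13. M₃ = 39, y₃ ≡ 4 mod 5. n = 1×65×2 + 2×15×7 + 4×39×4 ≡ 184 mod 195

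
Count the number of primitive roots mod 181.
A prime p has φ(p-1) primitive roots; here φ(180) = 48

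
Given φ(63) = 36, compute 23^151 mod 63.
By Euler: 23^{36} ≡ 1 mod 63 since gcd(23, 63) = 1. 151 = 4×36 + 7. So 23^{151} ≡ 23^{7} ≡ 23 mod 63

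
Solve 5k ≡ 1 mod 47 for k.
Since 47 is prime, by Fermat 5^(-1) ≡ 5^{45} ≡ 19 mod 47. Verify: 5 × 19 = 95 ≡ 1 mod 47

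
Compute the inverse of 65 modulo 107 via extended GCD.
Extended GCD: 65(28) + 107(-17) = 1. So 65^(-1) ≡ 28 (mod 107). Verify: 65 × 28 = 1820 ≡ 1 (mod 107)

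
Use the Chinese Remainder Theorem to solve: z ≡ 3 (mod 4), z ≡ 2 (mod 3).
M = 4 × 3 = 12. M₁ = 3, y₁ ≡ 3 (mod 4). M₂ = 4, y₂ ≡ 1 (mod 3). z = 3×3×3 + 2×4×1 ≡ 11 (mod 12)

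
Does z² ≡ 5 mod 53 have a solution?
By Euler's criterion: 5^{26} ≡ 52 mod 53. Since this equals -1 (≡ 52), 5 is not a QR.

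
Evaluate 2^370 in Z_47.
Using Fermat: 2^{46} ≡ 1 (mod 47). 370 ≡ 2 (mod 46). So 2^{370} ≡ 2^{2} ≡ 4 (mod 47)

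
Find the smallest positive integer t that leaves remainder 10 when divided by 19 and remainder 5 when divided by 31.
M = 19 × 31 = 589. M₁ = 31, y₁ ≡ 8 (mod 19). M₂ = 19, y₂ ≡ 18 (mod 31). t = 10×31×8 + 5×19×18 ≡ 67 (mod 589)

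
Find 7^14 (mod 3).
Using Fermat: 7^{2} ≡ 1 (mod 3). 14 ≡ 0 (mod 2). So 7^{14} ≡ 7^{0} ≡ 1 (mod 3)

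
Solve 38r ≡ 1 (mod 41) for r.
Since 41 is prime, by Fermat 38^(-1) ≡ 38^{39} ≡ 27 (mod 41). Verify: 38 × 27 = 1026 ≡ 1 (mod 41)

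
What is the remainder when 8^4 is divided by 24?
8^{4} = 4096 ≡ 16 mod 24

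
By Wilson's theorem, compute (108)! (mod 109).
By Wilson's theorem, (108)! ≡ -1 ≡ 108 (mod 109)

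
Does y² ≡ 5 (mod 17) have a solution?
By Euler's criterion: 5^{8} ≡ 16 (mod 17). Since this equals -1 (≡ 16), 5 is not a QR.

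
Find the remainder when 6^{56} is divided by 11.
By Fermat: 6^{10} ≡ 1 (mod 11). 56 = 5×10 + 6. So 6^{56} ≡ 6^{6} ≡ 5 (mod 11)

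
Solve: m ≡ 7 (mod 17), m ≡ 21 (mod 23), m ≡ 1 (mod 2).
M = 17 × 23 × 2 = 782. M₁ = 46, y₁ ≡ 10 (mod 17). M₂ = 34, y₂ ≡ 21 (mod 23). M₃ = 391, y₃ ≡ 1 (mod 2). m = 7×46×10 + 21×34×21 + 1×391×1 ≡ 619 (mod 782)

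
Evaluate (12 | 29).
(12/29) = 12^{14} mod 29 = -1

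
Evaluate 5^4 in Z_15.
5^{4} = 625 ≡ 10 mod 15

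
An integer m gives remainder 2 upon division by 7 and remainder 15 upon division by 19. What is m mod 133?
M = 7 × 19 = 133. M₁ = 19, y₁ ≡ 3 mod 7. M₂ = 7, y₂ ≡ 11 mod 19. m = 2×19×3 + 15×7×11 ≡ 72 mod 133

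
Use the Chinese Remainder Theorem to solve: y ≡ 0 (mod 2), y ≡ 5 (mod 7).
M = 2 × 7 = 14. M₁ = 7, y₁ ≡ 1 (mod 2). M₂ = 2, y₂ ≡ 4 (mod 7). y = 0×7×1 + 5×2×4 ≡ 12 (mod 14)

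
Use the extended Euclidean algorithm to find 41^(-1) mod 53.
Extended GCD: 41(22) + 53(-17) = 1. So 41^(-1) ≡ 22 mod 53. Verify: 41 × 22 = 902 ≡ 1 mod 53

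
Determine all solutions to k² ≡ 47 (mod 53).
The square roots of 47 mod 53 are 10 and 43. Verify: 10² = 100 ≡ 47 (mod 53)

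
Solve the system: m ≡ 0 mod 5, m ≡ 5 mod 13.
M = 5 × 13 = 65. M₁ = 13, y₁ ≡ 2 mod 5. M₂ = 5, y₂ ≡ 8 mod 13. m = 0×13×2 + 5×5×8 ≡ 5 mod 65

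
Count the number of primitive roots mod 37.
There are φ(37-1) = φ(36) = 12 primitive roots modulo 37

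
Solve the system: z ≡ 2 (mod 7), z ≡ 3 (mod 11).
M = 7 × 11 = 77. M₁ = 11, y₁ ≡ 2 (mod 7). M₂ = 7, y₂ ≡ 8 (mod 11). z = 2×11×2 + 3×7×8 ≡ 58 (mod 77)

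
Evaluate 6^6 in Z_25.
By repeated squaring (mod 25): 6^{1}≡6, 6^{2}≡11, 6^{4}≡21. Then 6^{6} = 6^{4+2} ≡ 21 × 11 ≡ 6 (mod 25)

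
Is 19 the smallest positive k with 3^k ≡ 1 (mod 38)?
Powers of 3 mod 38: 3^1≡3, 3^2≡9, 3^3≡27, 3^4≡5, 3^5≡15, 3^6≡7, 3^7≡21, 3^8≡25, 3^9≡37, 3^10≡35, 3^11≡29, 3^12≡11, 3^13≡33, 3^14≡23, 3^15≡31, 3^16≡17, 3^17≡13, 3^18≡1. Already 3^18≡1, so the order is 18 < 19. No, the actual order is 18.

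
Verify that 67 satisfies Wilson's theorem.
(66)! mod 67 = 66. Since this equals -1 mod 67, Wilson confirms 67 is prime.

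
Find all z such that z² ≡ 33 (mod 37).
The square roots of 33 mod 37 are 12 and 25. Verify: 12² = 144 ≡ 33 (mod 37)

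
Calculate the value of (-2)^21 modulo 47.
By repeated squaring (mod 47): (-2)^{1}≡45, (-2)^{2}≡4, (-2)^{4}≡16, (-2)^{8}≡21, (-2)^{16}≡18. Then (-2)^{21} = (-2)^{16+4+1} ≡ 18 × 16 × 45 ≡ 35 (mod 47)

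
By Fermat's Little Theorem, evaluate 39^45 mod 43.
By Fermat: 39^{42} ≡ 1 (mod 43). So 39^{45} = 39^{42} · 39^{3} ≡ 39^{3} ≡ 22 (mod 43)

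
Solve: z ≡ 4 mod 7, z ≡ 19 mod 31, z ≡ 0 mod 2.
M = 7 × 31 × 2 = 434. M₁ = 62, y₁ ≡ 6 mod 7. M₂ = 14, y₂ ≡ 20 mod 31. M₃ = 217, y₃ ≡ 1 mod 2. z = 4×62×6 + 19×14×20 + 0×217×1 ≡ 298 mod 434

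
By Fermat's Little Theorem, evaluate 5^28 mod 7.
By Fermat: 5^{6} ≡ 1 (mod 7). 28 = 4×6 + 4. So 5^{28} ≡ 5^{4} ≡ 2 (mod 7)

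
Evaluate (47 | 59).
(47/59) = 47^{29} mod 59 = -1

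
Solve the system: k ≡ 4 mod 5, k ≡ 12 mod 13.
M = 5 × 13 = 65. M₁ = 13, y₁ ≡ 2 mod 5. M₂ = 5, y₂ ≡ 8 mod 13. k = 4×13×2 + 12×5×8 ≡ 64 mod 65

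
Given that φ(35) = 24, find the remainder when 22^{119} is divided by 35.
By Euler: 22^{24} ≡ 1 mod 35 since gcd(22, 35) = 1. 119 = 4×24 + 23. So 22^{119} ≡ 22^{23} ≡ 8 mod 35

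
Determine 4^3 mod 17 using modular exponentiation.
4^{3} = 64 ≡ 13 mod 17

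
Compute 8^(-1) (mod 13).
Since 13 is prime, by Fermat 8^(-1) ≡ 8^{11} ≡ 5 (mod 13). Verify: 8 × 5 = 40 ≡ 1 (mod 13)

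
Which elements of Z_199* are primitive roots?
There are φ(198) = 60 primitive roots mod 199: {3, 6, 15, 22, 30, 34, 38, 39, 41, 44, 48, 54, 68, 69, 71, 73, 75, 77, 84, 87, 95, 97, 99, 105, 108, 110, 113, 118, 119, 120, 127, 129, 133, 134, 142, 143, 146, 148, 149, 150, 152, 153, 154, 163, 164, 166, 167, 168, 170, 173, 176, 179, 183, 185, 186, 189, 190, 192, 195, 197}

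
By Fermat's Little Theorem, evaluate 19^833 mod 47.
By Fermat: 19^{46} ≡ 1 mod 47. 833 ≡ 5 mod 46. So 19^{833} ≡ 19^{5} ≡ 45 mod 47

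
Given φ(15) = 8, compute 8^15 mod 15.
By Euler: 8^{8} ≡ 1 (mod 15) since gcd(8, 15) = 1. 15 = 1×8 + 7. So 8^{15} ≡ 8^{7} ≡ 2 (mod 15)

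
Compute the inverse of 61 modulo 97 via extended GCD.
Extended GCD: 61(35) + 97(-22) = 1. So 61^(-1) ≡ 35 mod 97. Verify: 61 × 35 = 2135 ≡ 1 mod 97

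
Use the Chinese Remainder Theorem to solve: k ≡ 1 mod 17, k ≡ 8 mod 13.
M = 17 × 13 = 221. M₁ = 13, y₁ ≡ 4 mod 17. M₂ = 17, y₂ ≡ 10 mod 13. k = 1×13×4 + 8×17×10 ≡ 86 mod 221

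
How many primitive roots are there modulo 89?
A prime p has φ(p-1) primitive roots; here φ(88) = 40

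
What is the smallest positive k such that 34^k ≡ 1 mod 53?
Powers of 34 mod 53: 34^1≡34, 34^2≡43, 34^3≡31, 34^4≡47, 34^5≡8, 34^6≡7, 34^7≡26, 34^8≡36, 34^9≡5, 34^10≡11, 34^11≡3, 34^12≡49, 34^13≡23, 34^14≡40, 34^15≡35, 34^16≡24, 34^17≡21, 34^18≡25, 34^19≡2, 34^20≡15, 34^21≡33, 34^22≡9, 34^23≡41, 34^24≡16, 34^25≡14, 34^26≡52, 34^27≡19, 34^28≡10, 34^29≡22, 34^30≡6, 34^31≡45, 34^32≡46, 34^33≡27, 34^34≡17, 34^35≡48, 34^36≡42, 34^37≡50, 34^38≡4, 34^39≡30, 34^40≡13, 34^41≡18, 34^42≡29, 34^43≡32, 34^44≡28, 34^45≡51, 34^46≡38, 34^47≡20, 34^48≡44, 34^49≡12, 34^50≡37, 34^51≡39, 34^52≡1. ord_53(34) = 52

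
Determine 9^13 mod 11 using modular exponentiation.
Using Fermat: 9^{10} ≡ 1 (mod 11). 13 ≡ 3 (mod 10). So 9^{13} ≡ 9^{3} ≡ 3 (mod 11)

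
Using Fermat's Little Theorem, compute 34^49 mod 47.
By Fermat: 34^{46} ≡ 1 mod 47. So 34^{49} = 34^{46} · 34^{3} ≡ 34^{3} ≡ 12 mod 47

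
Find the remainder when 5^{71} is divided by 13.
By Fermat: 5^{12} ≡ 1 (mod 13). 71 = 5×12 + 11. So 5^{71} ≡ 5^{11} ≡ 8 (mod 13)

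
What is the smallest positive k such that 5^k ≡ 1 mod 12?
Powers of 5 mod 12: 5^1≡5, 5^2≡1. ord_12(5) = 2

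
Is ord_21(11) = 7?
Powers of 11 mod 21: 11^1≡11, 11^2≡16, 11^3≡8, 11^4≡4, 11^5≡2, 11^6≡1. Already 11^6≡1, so the order is 6 < 7. No, the actual order is 6.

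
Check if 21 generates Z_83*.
21^{41} ≡ 1 (mod 83) and 41 < 82, so ord_83(21) = 41 ≠ 82 and 21 is not a primitive root.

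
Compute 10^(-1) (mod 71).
Since 71 is prime, by Fermat 10^(-1) ≡ 10^{69} ≡ 64 (mod 71). Verify: 10 × 64 = 640 ≡ 1 (mod 71)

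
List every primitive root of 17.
There are φ(16) = 8 primitive roots mod 17: {3, 5, 6, 7, 10, 11, 12, 14}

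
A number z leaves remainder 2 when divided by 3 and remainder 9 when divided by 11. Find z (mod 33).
M = 3 × 11 = 33. M₁ = 11, y₁ ≡ 2 (mod 3). M₂ = 3, y₂ ≡ 4 (mod 11). z = 2×11×2 + 9×3×4 ≡ 20 (mod 33)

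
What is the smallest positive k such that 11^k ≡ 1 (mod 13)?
Powers of 11 mod 13: 11^1≡11, 11^2≡4, 11^3≡5, 11^4≡3, 11^5≡7, 11^6≡12, 11^7≡2, 11^8≡9, 11^9≡8, 11^10≡10, 11^11≡6, 11^12≡1. So the order of 11 is 12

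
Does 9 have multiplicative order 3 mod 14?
Powers of 9 mod 14: 9^1≡9, 9^2≡11, 9^3≡1. First k with 9^k≡1 is k=3. Yes, ord_14(9) = 3.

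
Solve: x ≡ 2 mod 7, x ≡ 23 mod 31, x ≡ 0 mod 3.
M = 7 × 31 × 3 = 651. M₁ = 93, y₁ ≡ 4 mod 7. M₂ = 21, y₂ ≡ 3 mod 31. M₃ = 217, y₃ ≡ 1 mod 3. x = 2×93×4 + 23×21×3 + 0×217×1 ≡ 240 mod 651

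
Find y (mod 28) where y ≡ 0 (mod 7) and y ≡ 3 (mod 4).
M = 7 × 4 = 28. M₁ = 4, y₁ ≡ 2 (mod 7). M₂ = 7, y₂ ≡ 3 (mod 4). y = 0×4×2 + 3×7×3 ≡ 7 (mod 28)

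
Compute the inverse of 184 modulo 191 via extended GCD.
Extended GCD: 184(-82) + 191(79) = 1. So 184^(-1) ≡ -82 ≡ 109 mod 191. Verify: 184 × 109 = 20056 ≡ 1 mod 191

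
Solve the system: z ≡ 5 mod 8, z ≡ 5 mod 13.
M = 8 × 13 = 104. M₁ = 13, y₁ ≡ 5 mod 8. M₂ = 8, y₂ ≡ 5 mod 13. z = 5×13×5 + 5×8×5 ≡ 5 mod 104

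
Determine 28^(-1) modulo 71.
Since 71 is prime, by Fermat 28^(-1) ≡ 28^{69} ≡ 33 mod 71. Verify: 28 × 33 = 924 ≡ 1 mod 71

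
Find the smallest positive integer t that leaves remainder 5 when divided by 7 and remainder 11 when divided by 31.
M = 7 × 31 = 217. M₁ = 31, y₁ ≡ 5 (mod 7). M₂ = 7, y₂ ≡ 9 (mod 31). t = 5×31×5 + 11×7×9 ≡ 166 (mod 217)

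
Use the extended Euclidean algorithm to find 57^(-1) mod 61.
Extended GCD: 57(15) + 61(-14) = 1. So 57^(-1) ≡ 15 mod 61. Verify: 57 × 15 = 855 ≡ 1 mod 61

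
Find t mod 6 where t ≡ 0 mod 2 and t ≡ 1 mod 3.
M = 2 × 3 = 6. M₁ = 3, y₁ ≡ 1 mod 2. M₂ = 2, y₂ ≡ 2 mod 3. t = 0×3×1 + 1×2×2 ≡ 4 mod 6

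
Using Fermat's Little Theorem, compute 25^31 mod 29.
By Fermat: 25^{28} ≡ 1 (mod 29). So 25^{31} = 25^{28} · 25^{3} ≡ 25^{3} ≡ 23 (mod 29)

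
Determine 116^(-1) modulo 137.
Since 137 is prime, by Fermat 116^(-1) ≡ 116^{135} ≡ 13 mod 137. Verify: 116 × 13 = 1508 ≡ 1 mod 137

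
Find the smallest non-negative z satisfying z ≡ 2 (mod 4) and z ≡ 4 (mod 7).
M = 4 × 7 = 28. M₁ = 7, y₁ ≡ 3 (mod 4). M₂ = 4, y₂ ≡ 2 (mod 7). z = 2×7×3 + 4×4×2 ≡ 18 (mod 28)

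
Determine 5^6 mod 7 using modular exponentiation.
Using Fermat: 5^{6} ≡ 1 (mod 7). 6 ≡ 0 (mod 6). So 5^{6} ≡ 5^{0} ≡ 1 (mod 7)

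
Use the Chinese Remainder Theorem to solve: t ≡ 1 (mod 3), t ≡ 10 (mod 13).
M = 3 × 13 = 39. M₁ = 13, y₁ ≡ 1 (mod 3). M₂ = 3, y₂ ≡ 9 (mod 13). t = 1×13×1 + 10×3×9 ≡ 10 (mod 39)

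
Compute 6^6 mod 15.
By repeated squaring (mod 15): 6^{1}≡6, 6^{2}≡6, 6^{4}≡6. Then 6^{6} = 6^{4+2} ≡ 6 × 6 ≡ 6 (mod 15)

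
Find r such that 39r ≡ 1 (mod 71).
Since 71 is prime, by Fermat 39^(-1) ≡ 39^{69} ≡ 51 (mod 71). Verify: 39 × 51 = 1989 ≡ 1 (mod 71)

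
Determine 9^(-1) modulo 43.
Since 43 is prime, by Fermat 9^(-1) ≡ 9^{41} ≡ 24 mod 43. Verify: 9 × 24 = 216 ≡ 1 mod 43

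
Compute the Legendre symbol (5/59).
(5/59) = 5^{29} mod 59 = 1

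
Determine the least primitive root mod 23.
g = 5. Powers: [5, 2, 10, 4, 20, 8, 17, ...] generates all 22 non-zero residues.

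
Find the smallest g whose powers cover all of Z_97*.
g = 5. For each prime q|96: 5^{48}≡96, 5^{32}≡35, none ≡ 1, so ord_97(5) = 96 and 5 is a primitive root.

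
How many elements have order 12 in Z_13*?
A prime p has φ(p-1) primitive roots; here φ(12) = 4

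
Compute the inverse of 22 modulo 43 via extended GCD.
Extended GCD: 22(2) + 43(-1) = 1. So 22^(-1) ≡ 2 (mod 43). Verify: 22 × 2 = 44 ≡ 1 (mod 43)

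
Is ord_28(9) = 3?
Powers of 9 mod 28: 9^1≡9, 9^2≡25, 9^3≡1. First k with 9^k≡1 is k=3. Yes, ord_28(9) = 3.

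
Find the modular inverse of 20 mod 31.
Since 31 is prime, by Fermat 20^(-1) ≡ 20^{29} ≡ 14 (mod 31). Verify: 20 × 14 = 280 ≡ 1 (mod 31)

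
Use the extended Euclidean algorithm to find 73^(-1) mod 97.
Extended GCD: 73(4) + 97(-3) = 1. So 73^(-1) ≡ 4 (mod 97). Verify: 73 × 4 = 292 ≡ 1 (mod 97)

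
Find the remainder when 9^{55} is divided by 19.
By Fermat: 9^{18} ≡ 1 mod 19. 55 = 3×18 + 1. So 9^{55} ≡ 9^{1} ≡ 9 mod 19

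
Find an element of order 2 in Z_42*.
41 has order 2 mod 42 since 41^{2} ≡ 1 (mod 42) and no smaller power works.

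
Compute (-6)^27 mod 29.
By repeated squaring (mod 29): (-6)^{1}≡23, (-6)^{2}≡7, (-6)^{4}≡20, (-6)^{8}≡23, (-6)^{16}≡7. Then (-6)^{27} = (-6)^{16+8+2+1} ≡ 7 × 23 × 7 × 23 ≡ 24 (mod 29)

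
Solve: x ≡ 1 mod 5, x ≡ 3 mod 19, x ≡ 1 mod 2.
M = 5 × 19 × 2 = 190. M₁ = 38, y₁ ≡ 2 mod 5. M₂ = 10, y₂ ≡ 2 mod 19. M₃ = 95, y₃ ≡ 1 mod 2. x = 1×38×2 + 3×10×2 + 1×95×1 ≡ 41 mod 190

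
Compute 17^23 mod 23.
Using Fermat: 17^{22} ≡ 1 (mod 23). 23 ≡ 1 (mod 22). So 17^{23} ≡ 17^{1} ≡ 17 (mod 23)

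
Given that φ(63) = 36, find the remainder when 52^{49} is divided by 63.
By Euler: 52^{36} ≡ 1 (mod 63) since gcd(52, 63) = 1. 49 = 1×36 + 13. So 52^{49} ≡ 52^{13} ≡ 52 (mod 63)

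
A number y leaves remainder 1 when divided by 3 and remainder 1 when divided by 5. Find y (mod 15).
M = 3 × 5 = 15. M₁ = 5, y₁ ≡ 2 (mod 3). M₂ = 3, y₂ ≡ 2 (mod 5). y = 1×5×2 + 1×3×2 ≡ 1 (mod 15)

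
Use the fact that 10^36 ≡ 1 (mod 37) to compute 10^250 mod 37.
By Fermat: 10^{36} ≡ 1 (mod 37). 250 ≡ 34 (mod 36). So 10^{250} ≡ 10^{34} ≡ 10 (mod 37)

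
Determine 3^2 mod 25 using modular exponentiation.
3^{2} = 9 ≡ 9 (mod 25)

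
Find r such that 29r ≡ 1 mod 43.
Since 43 is prime, by Fermat 29^(-1) ≡ 29^{41} ≡ 3 mod 43. Verify: 29 × 3 = 87 ≡ 1 mod 43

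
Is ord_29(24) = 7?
Powers of 24 mod 29: 24^1≡24, 24^2≡25, 24^3≡20, 24^4≡16, 24^5≡7, 24^6≡23, 24^7≡1. First k with 24^k≡1 is k=7. Yes, ord_29(24) = 7.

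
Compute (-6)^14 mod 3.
By repeated squaring mod 3: (-6)^{1}≡0, (-6)^{2}≡0, (-6)^{4}≡0, (-6)^{8}≡0. Then (-6)^{14} = (-6)^{8+4+2} ≡ 0 × 0 × 0 ≡ 0 mod 3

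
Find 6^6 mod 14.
By repeated squaring mod 14: 6^{1}≡6, 6^{2}≡8, 6^{4}≡8. Then 6^{6} = 6^{4+2} ≡ 8 × 8 ≡ 8 mod 14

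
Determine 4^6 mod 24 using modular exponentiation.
By repeated squaring (mod 24): 4^{1}≡4, 4^{2}≡16, 4^{4}≡16. Then 4^{6} = 4^{4+2} ≡ 16 × 16 ≡ 16 (mod 24)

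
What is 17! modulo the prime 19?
(18)! = (17)! × (18) ≡ -1 (mod 19). So (17)! ≡ -1 × (18)^(-1) ≡ (-1)×(-1) = 1 (mod 19)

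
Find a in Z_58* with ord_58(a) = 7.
7 has order 7 mod 58 since 7^{7} ≡ 1 (mod 58) and no smaller power works.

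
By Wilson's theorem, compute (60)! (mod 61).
By Wilson's theorem, (60)! ≡ -1 ≡ 60 (mod 61)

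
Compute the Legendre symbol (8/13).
(8/13) = 8^{6} mod 13 = -1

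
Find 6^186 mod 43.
Using Fermat: 6^{42} ≡ 1 mod 43. 186 ≡ 18 mod 42. So 6^{186} ≡ 6^{18} ≡ 1 mod 43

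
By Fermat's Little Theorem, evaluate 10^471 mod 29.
By Fermat: 10^{28} ≡ 1 mod 29. 471 ≡ 23 mod 28. So 10^{471} ≡ 10^{23} ≡ 11 mod 29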